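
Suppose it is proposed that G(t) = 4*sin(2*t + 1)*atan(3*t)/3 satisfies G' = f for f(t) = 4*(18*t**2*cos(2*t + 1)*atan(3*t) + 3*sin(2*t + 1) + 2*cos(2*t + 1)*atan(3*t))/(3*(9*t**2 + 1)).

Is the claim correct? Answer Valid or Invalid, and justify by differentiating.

Valid - differentiating G returns exactly f.

d/dt[G] = (72*t**2*cos(2*t + 1)*atan(3*t) + 12*sin(2*t + 1) + 8*cos(2*t + 1)*atan(3*t))/(27*t**2 + 3)
This equals f(t) exactly, so the claim holds.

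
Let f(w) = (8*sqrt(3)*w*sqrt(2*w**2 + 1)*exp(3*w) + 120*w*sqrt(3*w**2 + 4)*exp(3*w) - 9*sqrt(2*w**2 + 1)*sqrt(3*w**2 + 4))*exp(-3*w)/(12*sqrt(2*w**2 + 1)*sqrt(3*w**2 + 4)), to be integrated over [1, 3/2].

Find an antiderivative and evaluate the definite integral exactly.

Any candidate F(w) must reproduce f(w) exactly when differentiated.
F(w) = (180*sqrt(2*w**2 + 1)*exp(3*w) + 8*sqrt(3)*sqrt(3*w**2 + 4)*exp(3*w) + 9)*exp(-3*w)/36 is an antiderivative of f.
Check: d/dw[(180*sqrt(2*w**2 + 1)*exp(3*w) + 8*sqrt(3)*sqrt(3*w**2 + 4)*exp(3*w) + 9)*exp(-3*w)/36] = (8*sqrt(3)*w*sqrt(2*w**2 + 1)*exp(3*w) + 120*w*sqrt(3*w**2 + 4)*exp(3*w) - 9*sqrt(2*w**2 + 1)*sqrt(3*w**2 + 4))*exp(-3*w)/(12*sqrt(2*w**2 + 1)*sqrt(3*w**2 + 4)) = f(w).
F(3/2) = exp(-9/2)/4 + sqrt(129)/9 + 5*sqrt(22)/2; F(1) = exp(-3)/4 + 2*sqrt(21)/9 + 5*sqrt(3).
Integral = F(3/2) - F(1) = -5*sqrt(3) - 2*sqrt(21)/9 - exp(-3)/4 + exp(-9/2)/4 + sqrt(129)/9 + 5*sqrt(22)/2.

Antiderivative: F(w) = (180*sqrt(2*w**2 + 1)*exp(3*w) + 8*sqrt(3)*sqrt(3*w**2 + 4)*exp(3*w) + 9)*exp(-3*w)/36; value = -5*sqrt(3) - 2*sqrt(21)/9 - exp(-3)/4 + exp(-9/2)/4 + sqrt(129)/9 + 5*sqrt(22)/2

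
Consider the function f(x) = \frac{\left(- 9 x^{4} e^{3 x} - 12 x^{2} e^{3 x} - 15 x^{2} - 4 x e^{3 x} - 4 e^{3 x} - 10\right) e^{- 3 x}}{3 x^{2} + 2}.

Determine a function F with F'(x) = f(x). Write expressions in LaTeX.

An antiderivative is F(x) = - x^{3} - 2 x - \frac{2 \log{\left(\frac{3 x^{2}}{2} + 1 \right)}}{3} + \frac{5 e^{- 3 x}}{3}.

Check any antiderivative F(x) by computing F'(x) and comparing it with f(x).
Check: d/dx[- x^{3} - 2 x - \frac{2 \log{\left(\frac{3 x^{2}}{2} + 1 \right)}}{3} + \frac{5 e^{- 3 x}}{3}] = \frac{- 9 x^{4} e^{3 x} - 12 x^{2} e^{3 x} - 15 x^{2} - 4 x e^{3 x} - 4 e^{3 x} - 10}{3 x^{2} e^{3 x} + 2 e^{3 x}}, which equals f(x).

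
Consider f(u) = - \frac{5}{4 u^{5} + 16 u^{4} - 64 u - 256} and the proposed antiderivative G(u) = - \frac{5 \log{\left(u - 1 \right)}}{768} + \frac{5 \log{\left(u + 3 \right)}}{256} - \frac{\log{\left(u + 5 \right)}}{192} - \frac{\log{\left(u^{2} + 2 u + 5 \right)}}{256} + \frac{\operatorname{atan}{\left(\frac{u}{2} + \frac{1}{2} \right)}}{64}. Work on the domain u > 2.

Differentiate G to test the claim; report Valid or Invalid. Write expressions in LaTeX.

d/du[G] = - \frac{5}{4 u^{5} + 36 u^{4} + 104 u^{3} + 136 u^{2} + 20 u - 300}
d/du[G] - f(u) = \frac{25 u^{4} + 130 u^{3} + 170 u^{2} + 105 u - 55}{4 u^{10} + 52 u^{9} + 248 u^{8} + 552 u^{7} + 500 u^{6} - 1052 u^{5} - 5168 u^{4} - 8832 u^{3} - 9024 u^{2} + 3520 u + 19200} != 0.

Invalid: d/du[G] - f = \frac{25 u^{4} + 130 u^{3} + 170 u^{2} + 105 u - 55}{4 u^{10} + 52 u^{9} + 248 u^{8} + 552 u^{7} + 500 u^{6} - 1052 u^{5} - 5168 u^{4} - 8832 u^{3} - 9024 u^{2} + 3520 u + 19200}, which is not 0.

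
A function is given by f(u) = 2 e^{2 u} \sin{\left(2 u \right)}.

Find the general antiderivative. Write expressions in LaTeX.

F(u) = \frac{e^{2 u} \sin{\left(2 u \right)}}{2} - \frac{e^{2 u} \cos{\left(2 u \right)}}{2} + C

A first test for any F(u): its u-derivative must equal f(u) identically.
Check: d/du[\frac{e^{2 u} \sin{\left(2 u \right)}}{2} - \frac{e^{2 u} \cos{\left(2 u \right)}}{2}] = 2 e^{2 u} \sin{\left(2 u \right)} = f(u).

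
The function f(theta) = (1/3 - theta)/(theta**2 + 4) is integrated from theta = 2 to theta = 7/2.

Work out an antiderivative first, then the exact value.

A first test for any F(theta): its theta-derivative must equal f(theta) identically.
F(theta) = -log(theta**2 + 4)/2 + atan(theta/2)/6 is an antiderivative of f.
Check: d/dtheta[-log(theta**2 + 4)/2 + atan(theta/2)/6] = (1 - 3*theta)/(3*theta**2 + 12), which equals f(theta).
F(7/2) = -log(65/4)/2 + atan(7/4)/6; F(2) = -log(8)/2 + pi/24.
Integral = F(7/2) - F(2) = -log(65/4)/2 - pi/24 + atan(7/4)/6 + log(8)/2.

Antiderivative: F(theta) = -log(theta**2 + 4)/2 + atan(theta/2)/6; value = -log(65/4)/2 - pi/24 + atan(7/4)/6 + log(8)/2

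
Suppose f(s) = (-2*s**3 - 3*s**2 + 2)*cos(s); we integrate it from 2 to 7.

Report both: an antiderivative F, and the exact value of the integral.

Antiderivative: F(s) = -2*s**3*sin(s) - 3*s**2*sin(s) - 6*s**2*cos(s) + 12*s*sin(s) - 6*s*cos(s) + 8*sin(s) + 12*cos(s); value = -741*sin(7) - 324*cos(7) + 24*cos(2) - 4*sin(2)

Check any antiderivative F(s) by computing F'(s) and comparing it with f(s).
F(s) = -2*s**3*sin(s) - 3*s**2*sin(s) - 6*s**2*cos(s) + 12*s*sin(s) - 6*s*cos(s) + 8*sin(s) + 12*cos(s) is an antiderivative of f.
Check: d/ds[-2*s**3*sin(s) - 3*s**2*sin(s) - 6*s**2*cos(s) + 12*s*sin(s) - 6*s*cos(s) + 8*sin(s) + 12*cos(s)] = -2*s**3*cos(s) - 3*s**2*cos(s) + 2*cos(s), which equals f(s).
F(7) = -741*sin(7) - 324*cos(7); F(2) = 4*sin(2) - 24*cos(2).
Integral = F(7) - F(2) = -741*sin(7) - 324*cos(7) + 24*cos(2) - 4*sin(2).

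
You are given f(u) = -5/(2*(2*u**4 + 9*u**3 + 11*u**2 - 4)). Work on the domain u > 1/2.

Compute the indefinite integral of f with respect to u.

F(u) = (-4*u*log(u - 1/2) + 25*u*log(u + 1) - 21*u*log(u + 2) - 8*log(u - 1/2) + 50*log(u + 1) - 42*log(u + 2) + 15)/(30*(u + 2)) + C

Factor the denominator (2*(u + 1)*(u + 2)**2*(2*u - 1)) and decompose: f = -4/(15*(2*u - 1)) - 7/(10*(u + 2)) - 1/(2*(u + 2)**2) + 5/(6*(u + 1)); each piece integrates to a log, atan, or power term.
Check: d/du[(-4*u*log(u - 1/2) + 25*u*log(u + 1) - 21*u*log(u + 2) - 8*log(u - 1/2) + 50*log(u + 1) - 42*log(u + 2) + 15)/(30*(u + 2))] = -5/(4*u**4 + 18*u**3 + 22*u**2 - 8), which equals f(u).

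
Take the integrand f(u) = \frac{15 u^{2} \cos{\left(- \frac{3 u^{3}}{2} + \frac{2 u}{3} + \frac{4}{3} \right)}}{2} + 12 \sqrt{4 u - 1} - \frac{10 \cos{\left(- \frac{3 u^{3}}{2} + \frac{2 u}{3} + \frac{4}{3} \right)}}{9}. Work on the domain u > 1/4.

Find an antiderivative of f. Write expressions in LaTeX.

Integrate term by term and add the pieces.
Check: d/du[8 u \sqrt{4 u - 1} - 2 \sqrt{4 u - 1} - \frac{5 \sin{\left(- \frac{3 u^{3}}{2} + \frac{2 u}{3} + \frac{4}{3} \right)}}{3}] = \frac{135 u^{2} \sqrt{4 u - 1} \cos{\left(- \frac{3 u^{3}}{2} + \frac{2 u}{3} + \frac{4}{3} \right)} + 864 u - 20 \sqrt{4 u - 1} \cos{\left(- \frac{3 u^{3}}{2} + \frac{2 u}{3} + \frac{4}{3} \right)} - 216}{18 \sqrt{4 u - 1}}, which equals f(u).

An antiderivative is F(u) = 8 u \sqrt{4 u - 1} - 2 \sqrt{4 u - 1} - \frac{5 \sin{\left(- \frac{3 u^{3}}{2} + \frac{2 u}{3} + \frac{4}{3} \right)}}{3}.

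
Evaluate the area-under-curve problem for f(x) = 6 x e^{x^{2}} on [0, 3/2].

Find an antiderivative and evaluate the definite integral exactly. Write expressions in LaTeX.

Whatever form F(x) takes, F'(x) = f(x) is non-negotiable.
F(x) = 3 e^{x^{2}} is an antiderivative of f.
Check: d/dx[3 e^{x^{2}}] = 6 x e^{x^{2}} = f(x).
F(3/2) = 3 e^{\frac{9}{4}}; F(0) = 3.
Integral = F(3/2) - F(0) = -3 + 3 e^{\frac{9}{4}}.

Antiderivative: F(x) = 3 e^{x^{2}}; value = -3 + 3 e^{\frac{9}{4}}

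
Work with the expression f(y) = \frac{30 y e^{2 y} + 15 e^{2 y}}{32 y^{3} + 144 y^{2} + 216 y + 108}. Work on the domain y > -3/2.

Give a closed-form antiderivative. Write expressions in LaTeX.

Recognize the product-rule pattern: f = u'v + uv' with u = \frac{15}{8 \left(2 y + 3\right)^{2}}, v = e^{2 y}, so integration by parts undoes it.
Check: d/dy[\frac{15 e^{2 y}}{32 y^{2} + 96 y + 72}] = \frac{30 y e^{2 y} + 15 e^{2 y}}{32 y^{3} + 144 y^{2} + 216 y + 108} = f(y).

An antiderivative is F(y) = \frac{15 e^{2 y}}{32 y^{2} + 96 y + 72}.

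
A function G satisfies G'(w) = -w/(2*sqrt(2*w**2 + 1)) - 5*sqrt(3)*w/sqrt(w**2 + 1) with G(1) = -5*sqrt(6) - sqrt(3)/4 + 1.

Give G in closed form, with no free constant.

The integrand splits into summands that can be handled one at a time.
A general antiderivative is -sqrt(2*w**2 + 1)/4 - 5*sqrt(3*w**2 + 3) + C.
The condition gives C = -5*sqrt(6) - sqrt(3)/4 + 1 - (-5*sqrt(6) - sqrt(3)/4) = 1.
So G(w) = -sqrt(2*w**2 + 1)/4 - 5*sqrt(3*w**2 + 3) + 1.
Check: d/dw[-sqrt(2*w**2 + 1)/4 - 5*sqrt(3*w**2 + 3) + 1] = (-w*sqrt(w**2 + 1) - 10*sqrt(3)*w*sqrt(2*w**2 + 1))/(2*sqrt(w**2 + 1)*sqrt(2*w**2 + 1)), which equals G'(w).

G(w) = -sqrt(2*w**2 + 1)/4 - 5*sqrt(3*w**2 + 3) + 1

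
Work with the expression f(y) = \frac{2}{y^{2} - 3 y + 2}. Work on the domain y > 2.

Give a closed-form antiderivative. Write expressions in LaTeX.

The denominator factors as \left(y - 2\right) \left(y - 1\right); partial fractions split f into directly integrable pieces: - \frac{2}{y - 1} + \frac{2}{y - 2}.
Check: d/dy[2 \log{\left(y - 2 \right)} - 2 \log{\left(y - 1 \right)}] = \frac{2}{y^{2} - 3 y + 2} = f(y).

An antiderivative is F(y) = 2 \log{\left(y - 2 \right)} - 2 \log{\left(y - 1 \right)}.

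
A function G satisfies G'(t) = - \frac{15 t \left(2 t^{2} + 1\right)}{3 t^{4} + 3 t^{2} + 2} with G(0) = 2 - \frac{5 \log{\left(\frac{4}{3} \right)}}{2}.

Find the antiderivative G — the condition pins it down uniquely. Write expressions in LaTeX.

G'(t) matches the chain-rule pattern g'(h)*h' with inner function h(t) = 2 t^{4} + 2 t^{2} + \frac{4}{3}; substituting u = h(t) collapses the integral.
A general antiderivative is - \frac{5 \log{\left(2 t^{4} + 2 t^{2} + \frac{4}{3} \right)}}{2} + C.
The condition gives C = 2 - \frac{5 \log{\left(\frac{4}{3} \right)}}{2} - (- \frac{5 \log{\left(\frac{4}{3} \right)}}{2}) = 2.
So G(t) = 2 - \frac{5 \log{\left(2 t^{4} + 2 t^{2} + \frac{4}{3} \right)}}{2}.
Check: d/dt[2 - \frac{5 \log{\left(2 t^{4} + 2 t^{2} + \frac{4}{3} \right)}}{2}] = \frac{- 30 t^{3} - 15 t}{3 t^{4} + 3 t^{2} + 2}, which equals G'(t).

G(t) = 2 - \frac{5 \log{\left(2 t^{4} + 2 t^{2} + \frac{4}{3} \right)}}{2}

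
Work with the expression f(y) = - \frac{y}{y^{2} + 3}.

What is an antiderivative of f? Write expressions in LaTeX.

f matches the chain-rule pattern g'(h)*h' with inner function h(y) = 2 y^{2} + 6; substituting u = h(y) collapses the integral.
Check: d/dy[- \frac{\log{\left(y^{2} + 3 \right)}}{2}] = - \frac{y}{y^{2} + 3} = f(y).

An antiderivative is F(y) = - \frac{\log{\left(y^{2} + 3 \right)}}{2}.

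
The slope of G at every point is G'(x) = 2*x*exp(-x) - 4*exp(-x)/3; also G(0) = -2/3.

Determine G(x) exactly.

Recognize the product-rule pattern: G'(x) = u'v + uv' with u = -2*x - 2/3, v = exp(-x), so integration by parts undoes it.
A general antiderivative is (-6*x - 2)*exp(-x)/3 + C.
The condition gives C = -2/3 - (-2/3) = 0.
So G(x) = (-6*x - 2)*exp(-x)/3.
Check: d/dx[(-6*x - 2)*exp(-x)/3] = (6*x - 4)*exp(-x)/3, which equals G'(x).

G(x) = (-6*x - 2)*exp(-x)/3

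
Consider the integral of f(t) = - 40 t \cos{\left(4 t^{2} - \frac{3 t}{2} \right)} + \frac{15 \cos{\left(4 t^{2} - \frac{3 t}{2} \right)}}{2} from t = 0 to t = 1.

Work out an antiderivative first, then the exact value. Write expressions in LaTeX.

f matches the chain-rule pattern g'(h)*h' with inner function h(t) = 4 t^{2} - \frac{3 t}{2}; substituting u = h(t) collapses the integral.
F(t) = - 5 \sin{\left(4 t^{2} - \frac{3 t}{2} \right)} is an antiderivative of f.
Check: d/dt[- 5 \sin{\left(4 t^{2} - \frac{3 t}{2} \right)}] = - 40 t \cos{\left(4 t^{2} - \frac{3 t}{2} \right)} + \frac{15 \cos{\left(4 t^{2} - \frac{3 t}{2} \right)}}{2} = f(t).
F(1) = - 5 \sin{\left(\frac{5}{2} \right)}; F(0) = 0.
Integral = F(1) - F(0) = - 5 \sin{\left(\frac{5}{2} \right)}.

Antiderivative: F(t) = - 5 \sin{\left(4 t^{2} - \frac{3 t}{2} \right)}; value = - 5 \sin{\left(\frac{5}{2} \right)}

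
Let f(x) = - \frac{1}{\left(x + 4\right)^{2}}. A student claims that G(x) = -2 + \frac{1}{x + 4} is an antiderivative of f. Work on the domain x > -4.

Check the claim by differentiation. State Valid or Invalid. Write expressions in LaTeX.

d/dx[G] = - \frac{1}{x^{2} + 8 x + 16}
This equals f(x) exactly, so the claim holds.

Valid - differentiating G returns exactly f.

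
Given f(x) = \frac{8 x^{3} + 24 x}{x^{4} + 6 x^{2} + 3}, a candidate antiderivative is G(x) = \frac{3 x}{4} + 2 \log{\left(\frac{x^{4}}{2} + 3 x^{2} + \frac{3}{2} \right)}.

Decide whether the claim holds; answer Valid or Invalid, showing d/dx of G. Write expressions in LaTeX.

d/dx[G] = \frac{3 x^{4} + 32 x^{3} + 18 x^{2} + 96 x + 9}{4 x^{4} + 24 x^{2} + 12}
d/dx[G] - f(x) = \frac{3}{4} != 0.

Invalid: d/dx[G] - f = \frac{3}{4}, which is not 0.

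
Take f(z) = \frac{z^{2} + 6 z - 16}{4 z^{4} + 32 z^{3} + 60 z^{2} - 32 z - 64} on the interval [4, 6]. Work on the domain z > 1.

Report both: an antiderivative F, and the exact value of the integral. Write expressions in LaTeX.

Antiderivative: F(z) = - \frac{9 \log{\left(z - 1 \right)}}{200} + \frac{7 \log{\left(z + 1 \right)}}{24} - \frac{37 \log{\left(z + 4 \right)}}{150} + \frac{2}{5 z + 20}; value = - \frac{37 \log{\left(10 \right)}}{150} - \frac{101 \log{\left(5 \right)}}{300} - \frac{1}{100} + \frac{9 \log{\left(3 \right)}}{200} + \frac{37 \log{\left(8 \right)}}{150} + \frac{7 \log{\left(7 \right)}}{24}

Factor the denominator (4 \left(z - 1\right) \left(z + 1\right) \left(z + 4\right)^{2}) and decompose: f = - \frac{37}{150 \left(z + 4\right)} - \frac{2}{5 \left(z + 4\right)^{2}} + \frac{7}{24 \left(z + 1\right)} - \frac{9}{200 \left(z - 1\right)}; each piece integrates to a log, atan, or power term.
F(z) = - \frac{9 \log{\left(z - 1 \right)}}{200} + \frac{7 \log{\left(z + 1 \right)}}{24} - \frac{37 \log{\left(z + 4 \right)}}{150} + \frac{2}{5 z + 20} is an antiderivative of f.
Check: d/dz[- \frac{9 \log{\left(z - 1 \right)}}{200} + \frac{7 \log{\left(z + 1 \right)}}{24} - \frac{37 \log{\left(z + 4 \right)}}{150} + \frac{2}{5 z + 20}] = \frac{z^{2} + 6 z - 16}{4 z^{4} + 32 z^{3} + 60 z^{2} - 32 z - 64} = f(z).
F(6) = - \frac{37 \log{\left(10 \right)}}{150} - \frac{9 \log{\left(5 \right)}}{200} + \frac{1}{25} + \frac{7 \log{\left(7 \right)}}{24}; F(4) = - \frac{37 \log{\left(8 \right)}}{150} - \frac{9 \log{\left(3 \right)}}{200} + \frac{1}{20} + \frac{7 \log{\left(5 \right)}}{24}.
Integral = F(6) - F(4) = - \frac{37 \log{\left(10 \right)}}{150} - \frac{101 \log{\left(5 \right)}}{300} - \frac{1}{100} + \frac{9 \log{\left(3 \right)}}{200} + \frac{37 \log{\left(8 \right)}}{150} + \frac{7 \log{\left(7 \right)}}{24}.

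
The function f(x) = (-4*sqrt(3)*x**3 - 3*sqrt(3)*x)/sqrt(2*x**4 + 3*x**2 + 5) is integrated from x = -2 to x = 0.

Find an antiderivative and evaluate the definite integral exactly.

The substitution u = 2*x**4/3 + x**2 + 5/3 works: f is exactly (dF/du)*(du/dx) for that inner function.
F(x) = -3*sqrt(2*x**4/3 + x**2 + 5/3) is an antiderivative of f.
Check: d/dx[-3*sqrt(2*x**4/3 + x**2 + 5/3)] = (-4*sqrt(3)*x**3 - 3*sqrt(3)*x)/sqrt(2*x**4 + 3*x**2 + 5) = f(x).
F(0) = -sqrt(15); F(-2) = -7*sqrt(3).
Integral = F(0) - F(-2) = -sqrt(15) + 7*sqrt(3).

Antiderivative: F(x) = -3*sqrt(2*x**4/3 + x**2 + 5/3); value = -sqrt(15) + 7*sqrt(3)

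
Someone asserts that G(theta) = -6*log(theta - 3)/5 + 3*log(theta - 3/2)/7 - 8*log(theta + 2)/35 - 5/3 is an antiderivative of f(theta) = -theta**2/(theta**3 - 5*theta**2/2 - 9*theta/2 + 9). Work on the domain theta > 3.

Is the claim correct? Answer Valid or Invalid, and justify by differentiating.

d/dtheta[G] = -2*theta**2/(2*theta**3 - 5*theta**2 - 9*theta + 18)
This equals f(theta) exactly, so the claim holds.

Valid - differentiating G returns exactly f.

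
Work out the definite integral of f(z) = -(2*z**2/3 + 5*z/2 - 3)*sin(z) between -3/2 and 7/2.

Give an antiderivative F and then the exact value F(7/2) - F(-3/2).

Differentiate the proposed F(z) back; it has to land on f(z) exactly.
F(z) = (4*z**2*cos(z) - 8*z*sin(z) + 15*z*cos(z) - 15*sin(z) - 26*cos(z))/6 is an antiderivative of f.
Check: d/dz[(4*z**2*cos(z) - 8*z*sin(z) + 15*z*cos(z) - 15*sin(z) - 26*cos(z))/6] = -2*z**2*sin(z)/3 - 5*z*sin(z)/2 + 3*sin(z), which equals f(z).
F(7/2) = 151*cos(7/2)/12 - 43*sin(7/2)/6; F(-3/2) = -79*cos(3/2)/12 + sin(3/2)/2.
Integral = F(7/2) - F(-3/2) = 151*cos(7/2)/12 - sin(3/2)/2 + 79*cos(3/2)/12 - 43*sin(7/2)/6.

Antiderivative: F(z) = (4*z**2*cos(z) - 8*z*sin(z) + 15*z*cos(z) - 15*sin(z) - 26*cos(z))/6; value = 151*cos(7/2)/12 - sin(3/2)/2 + 79*cos(3/2)/12 - 43*sin(7/2)/6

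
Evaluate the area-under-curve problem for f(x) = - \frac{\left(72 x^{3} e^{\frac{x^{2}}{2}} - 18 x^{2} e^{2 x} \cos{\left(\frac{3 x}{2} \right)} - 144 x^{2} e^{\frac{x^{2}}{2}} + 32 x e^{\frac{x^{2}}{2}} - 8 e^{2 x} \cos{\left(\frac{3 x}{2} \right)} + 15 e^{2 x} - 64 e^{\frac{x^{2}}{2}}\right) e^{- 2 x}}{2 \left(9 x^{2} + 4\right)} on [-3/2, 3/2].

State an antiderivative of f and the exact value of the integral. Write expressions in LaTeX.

A first test for any F(x): its x-derivative must equal f(x) identically.
F(x) = \frac{2 \sin{\left(\frac{3 x}{2} \right)}}{3} - \frac{5 \operatorname{atan}{\left(\frac{3 x}{2} \right)}}{4} - 4 e^{- 2 x} e^{\frac{x^{2}}{2}} is an antiderivative of f.
Check: d/dx[\frac{2 \sin{\left(\frac{3 x}{2} \right)}}{3} - \frac{5 \operatorname{atan}{\left(\frac{3 x}{2} \right)}}{4} - 4 e^{- 2 x} e^{\frac{x^{2}}{2}}] = \frac{- 72 x^{3} e^{\frac{x^{2}}{2}} + 18 x^{2} e^{2 x} \cos{\left(\frac{3 x}{2} \right)} + 144 x^{2} e^{\frac{x^{2}}{2}} - 32 x e^{\frac{x^{2}}{2}} + 8 e^{2 x} \cos{\left(\frac{3 x}{2} \right)} - 15 e^{2 x} + 64 e^{\frac{x^{2}}{2}}}{18 x^{2} e^{2 x} + 8 e^{2 x}}, which equals f(x).
F(3/2) = - \frac{5 \operatorname{atan}{\left(\frac{9}{4} \right)}}{4} - \frac{4}{e^{\frac{15}{8}}} + \frac{2 \sin{\left(\frac{9}{4} \right)}}{3}; F(-3/2) = - 4 e^{\frac{33}{8}} - \frac{2 \sin{\left(\frac{9}{4} \right)}}{3} + \frac{5 \operatorname{atan}{\left(\frac{9}{4} \right)}}{4}.
Integral = F(3/2) - F(-3/2) = - \frac{5 \operatorname{atan}{\left(\frac{9}{4} \right)}}{2} - \frac{4}{e^{\frac{15}{8}}} + \frac{4 \sin{\left(\frac{9}{4} \right)}}{3} + 4 e^{\frac{33}{8}}.

Antiderivative: F(x) = \frac{2 \sin{\left(\frac{3 x}{2} \right)}}{3} - \frac{5 \operatorname{atan}{\left(\frac{3 x}{2} \right)}}{4} - 4 e^{- 2 x} e^{\frac{x^{2}}{2}}; value = - \frac{5 \operatorname{atan}{\left(\frac{9}{4} \right)}}{2} - \frac{4}{e^{\frac{15}{8}}} + \frac{4 \sin{\left(\frac{9}{4} \right)}}{3} + 4 e^{\frac{33}{8}}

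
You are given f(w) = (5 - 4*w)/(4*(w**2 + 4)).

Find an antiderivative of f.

An antiderivative is F(w) = -log(w**2 + 4)/2 + 5*atan(w/2)/8.

Recover f(w) by differentiating a candidate F(w); any mismatch rules it out.
Check: d/dw[-log(w**2 + 4)/2 + 5*atan(w/2)/8] = (5 - 4*w)/(4*w**2 + 16), which equals f(w).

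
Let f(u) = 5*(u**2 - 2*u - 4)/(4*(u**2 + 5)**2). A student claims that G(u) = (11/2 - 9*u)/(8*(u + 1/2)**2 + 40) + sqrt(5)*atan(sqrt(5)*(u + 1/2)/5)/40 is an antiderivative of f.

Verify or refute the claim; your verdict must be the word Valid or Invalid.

d/du[G] = (20*u**2 - 20*u - 95)/(16*u**4 + 32*u**3 + 184*u**2 + 168*u + 441)
d/du[G] - f(u) = (-80*u**5 + 140*u**4 + 840*u**3 + 1355*u**2 + 5770*u - 680)/(64*u**8 + 128*u**7 + 1376*u**6 + 1952*u**5 + 10724*u**4 + 9920*u**3 + 36040*u**2 + 16800*u + 44100) != 0.

Invalid: d/du[G] - f = (-80*u**5 + 140*u**4 + 840*u**3 + 1355*u**2 + 5770*u - 680)/(64*u**8 + 128*u**7 + 1376*u**6 + 1952*u**5 + 10724*u**4 + 9920*u**3 + 36040*u**2 + 16800*u + 44100), which is not 0.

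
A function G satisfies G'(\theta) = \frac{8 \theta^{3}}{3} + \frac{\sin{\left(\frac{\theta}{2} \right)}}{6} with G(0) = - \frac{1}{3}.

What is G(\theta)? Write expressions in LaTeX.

G(\theta) = \frac{2 \theta^{4}}{3} - \frac{\cos{\left(\frac{\theta}{2} \right)}}{3}

Integrate term by term and add the pieces.
A general antiderivative is \frac{2 \theta^{4}}{3} - \frac{\cos{\left(\frac{\theta}{2} \right)}}{3} + C.
The condition gives C = - \frac{1}{3} - (- \frac{1}{3}) = 0.
So G(\theta) = \frac{2 \theta^{4}}{3} - \frac{\cos{\left(\frac{\theta}{2} \right)}}{3}.
Check: d/d\theta[\frac{2 \theta^{4}}{3} - \frac{\cos{\left(\frac{\theta}{2} \right)}}{3}] = \frac{8 \theta^{3}}{3} + \frac{\sin{\left(\frac{\theta}{2} \right)}}{6} = G'(\theta).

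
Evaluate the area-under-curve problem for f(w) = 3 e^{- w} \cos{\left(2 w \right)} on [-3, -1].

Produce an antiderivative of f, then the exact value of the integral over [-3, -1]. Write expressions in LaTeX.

Antiderivative: F(w) = \frac{\left(6 \sin{\left(2 w \right)} - 3 \cos{\left(2 w \right)}\right) e^{- w}}{5}; value = \frac{6 e^{3} \sin{\left(6 \right)}}{5} - \frac{6 e \sin{\left(2 \right)}}{5} - \frac{3 e \cos{\left(2 \right)}}{5} + \frac{3 e^{3} \cos{\left(6 \right)}}{5}

Recover f(w) by differentiating a candidate F(w); any mismatch rules it out.
F(w) = \frac{\left(6 \sin{\left(2 w \right)} - 3 \cos{\left(2 w \right)}\right) e^{- w}}{5} is an antiderivative of f.
Check: d/dw[\frac{\left(6 \sin{\left(2 w \right)} - 3 \cos{\left(2 w \right)}\right) e^{- w}}{5}] = 3 e^{- w} \cos{\left(2 w \right)} = f(w).
F(-1) = - \frac{6 e \sin{\left(2 \right)}}{5} - \frac{3 e \cos{\left(2 \right)}}{5}; F(-3) = - \frac{3 e^{3} \cos{\left(6 \right)}}{5} - \frac{6 e^{3} \sin{\left(6 \right)}}{5}.
Integral = F(-1) - F(-3) = \frac{6 e^{3} \sin{\left(6 \right)}}{5} - \frac{6 e \sin{\left(2 \right)}}{5} - \frac{3 e \cos{\left(2 \right)}}{5} + \frac{3 e^{3} \cos{\left(6 \right)}}{5}.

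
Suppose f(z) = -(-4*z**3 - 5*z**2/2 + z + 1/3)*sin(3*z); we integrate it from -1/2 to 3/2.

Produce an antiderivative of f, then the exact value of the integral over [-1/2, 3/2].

An antiderivative F(z) passes only if d/dz[F] lands on f(z) exactly.
F(z) = -(72*z**3*cos(3*z) - 72*z**2*sin(3*z) + 45*z**2*cos(3*z) - 30*z*sin(3*z) - 66*z*cos(3*z) + 22*sin(3*z) - 16*cos(3*z))/54 is an antiderivative of f.
Check: d/dz[-(72*z**3*cos(3*z) - 72*z**2*sin(3*z) + 45*z**2*cos(3*z) - 30*z*sin(3*z) - 66*z*cos(3*z) + 22*sin(3*z) - 16*cos(3*z))/54] = 4*z**3*sin(3*z) + 5*z**2*sin(3*z)/2 - z*sin(3*z) - sin(3*z)/3, which equals f(z).
F(3/2) = 185*sin(9/2)/54 - 917*cos(9/2)/216; F(-1/2) = -77*cos(3/2)/216 + 19*sin(3/2)/54.
Integral = F(3/2) - F(-1/2) = 185*sin(9/2)/54 - 19*sin(3/2)/54 + 77*cos(3/2)/216 - 917*cos(9/2)/216.

Antiderivative: F(z) = -(72*z**3*cos(3*z) - 72*z**2*sin(3*z) + 45*z**2*cos(3*z) - 30*z*sin(3*z) - 66*z*cos(3*z) + 22*sin(3*z) - 16*cos(3*z))/54; value = 185*sin(9/2)/54 - 19*sin(3/2)/54 + 77*cos(3/2)/216 - 917*cos(9/2)/216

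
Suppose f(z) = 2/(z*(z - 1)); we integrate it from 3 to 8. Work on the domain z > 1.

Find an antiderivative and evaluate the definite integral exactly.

Antiderivative: F(z) = 2*(-log(z) + log(z - 1)); value = -2*log(8) - 2*log(2) + 2*log(3) + 2*log(7)

The denominator factors as z*(z - 1); partial fractions split f into directly integrable pieces: 2/(z - 1) - 2/z.
F(z) = 2*(-log(z) + log(z - 1)) is an antiderivative of f.
Check: d/dz[2*(-log(z) + log(z - 1))] = 2/(z**2 - z), which equals f(z).
F(8) = -2*log(8) + 2*log(7); F(3) = -2*log(3) + 2*log(2).
Integral = F(8) - F(3) = -2*log(8) - 2*log(2) + 2*log(3) + 2*log(7).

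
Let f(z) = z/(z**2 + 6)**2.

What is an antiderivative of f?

An antiderivative is F(z) = -1/(2*(z**2 + 6)).

The substitution u = 2*z**2 + 12 works: f is exactly (dF/du)*(du/dz) for that inner function.
Check: d/dz[-1/(2*(z**2 + 6))] = z/(z**4 + 12*z**2 + 36), which equals f(z).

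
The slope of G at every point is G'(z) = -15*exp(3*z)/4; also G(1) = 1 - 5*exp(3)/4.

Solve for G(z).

A candidate passes only if d/dz[G] lands on the given G'(z) exactly.
A general antiderivative is -5*exp(3*z)/4 + C.
The condition gives C = 1 - 5*exp(3)/4 - (-5*exp(3)/4) = 1.
So G(z) = (4 - 5*exp(3*z))/4.
Check: d/dz[(4 - 5*exp(3*z))/4] = -15*exp(3*z)/4 = G'(z).

G(z) = (4 - 5*exp(3*z))/4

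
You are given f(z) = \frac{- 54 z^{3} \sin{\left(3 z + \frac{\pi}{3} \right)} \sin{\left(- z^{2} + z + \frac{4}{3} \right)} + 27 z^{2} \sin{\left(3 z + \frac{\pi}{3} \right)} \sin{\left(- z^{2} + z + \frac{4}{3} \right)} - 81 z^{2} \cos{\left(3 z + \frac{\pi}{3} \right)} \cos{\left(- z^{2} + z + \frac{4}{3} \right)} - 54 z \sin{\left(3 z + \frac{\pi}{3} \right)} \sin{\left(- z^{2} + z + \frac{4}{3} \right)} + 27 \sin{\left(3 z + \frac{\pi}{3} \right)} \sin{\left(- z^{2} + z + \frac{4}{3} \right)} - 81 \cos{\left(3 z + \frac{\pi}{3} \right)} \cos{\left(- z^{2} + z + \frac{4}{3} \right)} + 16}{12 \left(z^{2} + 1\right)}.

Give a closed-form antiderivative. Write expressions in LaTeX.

Whatever form F(z) takes, F'(z) = f(z) is non-negotiable.
Check: d/dz[- \frac{9 \sin{\left(3 z + \frac{\pi}{3} \right)} \cos{\left(- z^{2} + z + \frac{4}{3} \right)}}{4} + \frac{4 \operatorname{atan}{\left(z \right)}}{3}] = \frac{- 54 z^{3} \sin{\left(3 z + \frac{\pi}{3} \right)} \sin{\left(- z^{2} + z + \frac{4}{3} \right)} + 27 z^{2} \sin{\left(3 z + \frac{\pi}{3} \right)} \sin{\left(- z^{2} + z + \frac{4}{3} \right)} - 81 z^{2} \cos{\left(3 z + \frac{\pi}{3} \right)} \cos{\left(- z^{2} + z + \frac{4}{3} \right)} - 54 z \sin{\left(3 z + \frac{\pi}{3} \right)} \sin{\left(- z^{2} + z + \frac{4}{3} \right)} + 27 \sin{\left(3 z + \frac{\pi}{3} \right)} \sin{\left(- z^{2} + z + \frac{4}{3} \right)} - 81 \cos{\left(3 z + \frac{\pi}{3} \right)} \cos{\left(- z^{2} + z + \frac{4}{3} \right)} + 16}{12 z^{2} + 12}, which equals f(z).

An antiderivative is F(z) = - \frac{9 \sin{\left(3 z + \frac{\pi}{3} \right)} \cos{\left(- z^{2} + z + \frac{4}{3} \right)}}{4} + \frac{4 \operatorname{atan}{\left(z \right)}}{3}.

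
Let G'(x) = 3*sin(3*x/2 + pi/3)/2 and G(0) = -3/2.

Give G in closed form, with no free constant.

The proposed G(x) is checked by its d/dx: the result must match the given G'(x).
A general antiderivative is -cos(3*x/2 + pi/3) + C.
The condition gives C = -3/2 - (-1/2) = -1.
So G(x) = -cos(3*x/2 + pi/3) - 1.
Check: d/dx[-cos(3*x/2 + pi/3) - 1] = 3*sin(3*x/2 + pi/3)/2 = G'(x).

G(x) = -cos(3*x/2 + pi/3) - 1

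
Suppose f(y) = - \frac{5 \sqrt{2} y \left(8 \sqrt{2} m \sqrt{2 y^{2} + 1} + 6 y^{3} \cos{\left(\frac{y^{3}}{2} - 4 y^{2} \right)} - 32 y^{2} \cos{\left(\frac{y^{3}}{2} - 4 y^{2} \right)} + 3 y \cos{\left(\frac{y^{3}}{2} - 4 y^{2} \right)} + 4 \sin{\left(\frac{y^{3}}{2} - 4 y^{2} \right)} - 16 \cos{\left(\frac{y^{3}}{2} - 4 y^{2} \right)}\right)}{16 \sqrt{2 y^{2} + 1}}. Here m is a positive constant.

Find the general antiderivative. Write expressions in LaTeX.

Any candidate F(y) must reproduce f(y) exactly when differentiated.
Check: d/dy[\frac{5 \left(- 4 m y^{2} - \sqrt{2} \sqrt{2 y^{2} + 1} \sin{\left(\frac{y^{3}}{2} - 4 y^{2} \right)}\right)}{8}] = \frac{- 80 m y \sqrt{2 y^{2} + 1} - 30 \sqrt{2} y^{4} \cos{\left(\frac{y^{3}}{2} - 4 y^{2} \right)} + 160 \sqrt{2} y^{3} \cos{\left(\frac{y^{3}}{2} - 4 y^{2} \right)} - 15 \sqrt{2} y^{2} \cos{\left(\frac{y^{3}}{2} - 4 y^{2} \right)} - 20 \sqrt{2} y \sin{\left(\frac{y^{3}}{2} - 4 y^{2} \right)} + 80 \sqrt{2} y \cos{\left(\frac{y^{3}}{2} - 4 y^{2} \right)}}{16 \sqrt{2 y^{2} + 1}}, which equals f(y).

F(y) = \frac{5 \left(- 4 m y^{2} - \sqrt{2} \sqrt{2 y^{2} + 1} \sin{\left(\frac{y^{3}}{2} - 4 y^{2} \right)}\right)}{8} + C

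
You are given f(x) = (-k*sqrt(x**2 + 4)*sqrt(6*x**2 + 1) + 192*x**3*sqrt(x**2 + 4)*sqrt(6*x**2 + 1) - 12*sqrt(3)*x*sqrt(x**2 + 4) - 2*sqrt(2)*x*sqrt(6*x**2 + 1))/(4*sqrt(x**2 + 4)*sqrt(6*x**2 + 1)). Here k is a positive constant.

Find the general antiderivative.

An antiderivative F(x) passes only if d/dx[F] lands on f(x) exactly.
Check: d/dx[-k*x/4 + 12*x**4 - sqrt(x**2/2 + 2) - 3*sqrt(2*x**2 + 1/3)/2] = (-k*sqrt(x**2 + 4)*sqrt(6*x**2 + 1) + 192*x**3*sqrt(x**2 + 4)*sqrt(6*x**2 + 1) - 12*sqrt(3)*x*sqrt(x**2 + 4) - 2*sqrt(2)*x*sqrt(6*x**2 + 1))/(4*sqrt(x**2 + 4)*sqrt(6*x**2 + 1)) = f(x).

F(x) = -k*x/4 + 12*x**4 - sqrt(x**2/2 + 2) - 3*sqrt(2*x**2 + 1/3)/2 + C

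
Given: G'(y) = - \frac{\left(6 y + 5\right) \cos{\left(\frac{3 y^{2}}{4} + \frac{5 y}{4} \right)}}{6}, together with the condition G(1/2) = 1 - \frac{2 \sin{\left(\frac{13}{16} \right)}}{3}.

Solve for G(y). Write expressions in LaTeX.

G(y) = - \frac{2 \sin{\left(\frac{3 y^{2}}{4} + \frac{5 y}{4} \right)} - 3}{3}

G'(y) matches the chain-rule pattern g'(h)*h' with inner function h(y) = \frac{3 y^{2}}{4} + \frac{5 y}{4}; substituting u = h(y) collapses the integral.
A general antiderivative is - \frac{2 \sin{\left(\frac{3 y^{2}}{4} + \frac{5 y}{4} \right)}}{3} + C.
The condition gives C = 1 - \frac{2 \sin{\left(\frac{13}{16} \right)}}{3} - (- \frac{2 \sin{\left(\frac{13}{16} \right)}}{3}) = 1.
So G(y) = - \frac{2 \sin{\left(\frac{3 y^{2}}{4} + \frac{5 y}{4} \right)} - 3}{3}.
Check: d/dy[- \frac{2 \sin{\left(\frac{3 y^{2}}{4} + \frac{5 y}{4} \right)} - 3}{3}] = - y \cos{\left(\frac{3 y^{2}}{4} + \frac{5 y}{4} \right)} - \frac{5 \cos{\left(\frac{3 y^{2}}{4} + \frac{5 y}{4} \right)}}{6}, which equals G'(y).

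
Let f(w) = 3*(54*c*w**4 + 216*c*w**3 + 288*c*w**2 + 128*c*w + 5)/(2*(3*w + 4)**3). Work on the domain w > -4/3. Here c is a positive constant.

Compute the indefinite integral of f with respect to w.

F(w) = 3*c*w**2/2 - 5/(4*(3*w + 4)**2) + C

A first test for any F(w): its w-derivative must equal f(w) identically.
Check: d/dw[3*c*w**2/2 - 5/(4*(3*w + 4)**2)] = (162*c*w**4 + 648*c*w**3 + 864*c*w**2 + 384*c*w + 15)/(54*w**3 + 216*w**2 + 288*w + 128), which equals f(w).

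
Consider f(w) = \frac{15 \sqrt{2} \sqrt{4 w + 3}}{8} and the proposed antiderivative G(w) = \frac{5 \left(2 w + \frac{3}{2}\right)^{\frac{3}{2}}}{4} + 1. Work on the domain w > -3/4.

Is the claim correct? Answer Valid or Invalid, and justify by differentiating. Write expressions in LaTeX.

d/dw[G] = \frac{15 \sqrt{2} \sqrt{4 w + 3}}{8}
This equals f(w) exactly, so the claim holds.

Valid - differentiating G returns exactly f.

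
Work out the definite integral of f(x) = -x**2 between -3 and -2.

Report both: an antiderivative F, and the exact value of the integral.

Recover f(x) by differentiating a candidate F(x); any mismatch rules it out.
F(x) = -x**3/3 is an antiderivative of f.
Check: d/dx[-x**3/3] = -x**2 = f(x).
F(-2) = 8/3; F(-3) = 9.
Integral = F(-2) - F(-3) = -19/3.

Antiderivative: F(x) = -x**3/3; value = -19/3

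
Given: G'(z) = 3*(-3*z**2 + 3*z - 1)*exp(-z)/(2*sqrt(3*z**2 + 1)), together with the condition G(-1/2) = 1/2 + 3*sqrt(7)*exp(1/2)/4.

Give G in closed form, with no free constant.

G(z) = (3*sqrt(3*z**2 + 1) + exp(z))*exp(-z)/2

Recognize the product-rule pattern: G'(z) = u'v + uv' with u = 3*sqrt(3*z**2 + 1)/2, v = exp(-z), so integration by parts undoes it.
A general antiderivative is 3*sqrt(3*z**2 + 1)*exp(-z)/2 + C.
The condition gives C = 1/2 + 3*sqrt(7)*exp(1/2)/4 - (3*sqrt(7)*exp(1/2)/4) = 1/2.
So G(z) = (3*sqrt(3*z**2 + 1) + exp(z))*exp(-z)/2.
Check: d/dz[(3*sqrt(3*z**2 + 1) + exp(z))*exp(-z)/2] = (-9*z**2 + 9*z - 3)*exp(-z)/(2*sqrt(3*z**2 + 1)), which equals G'(z).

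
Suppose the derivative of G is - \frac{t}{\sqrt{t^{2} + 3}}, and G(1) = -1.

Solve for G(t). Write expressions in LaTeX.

G(t) = 1 - \sqrt{t^{2} + 3}

G'(t) matches the chain-rule pattern g'(h)*h' with inner function h(t) = t^{2} + 3; substituting u = h(t) collapses the integral.
A general antiderivative is - \sqrt{t^{2} + 3} + C.
The condition gives C = -1 - (-2) = 1.
So G(t) = 1 - \sqrt{t^{2} + 3}.
Check: d/dt[1 - \sqrt{t^{2} + 3}] = - \frac{t}{\sqrt{t^{2} + 3}} = G'(t).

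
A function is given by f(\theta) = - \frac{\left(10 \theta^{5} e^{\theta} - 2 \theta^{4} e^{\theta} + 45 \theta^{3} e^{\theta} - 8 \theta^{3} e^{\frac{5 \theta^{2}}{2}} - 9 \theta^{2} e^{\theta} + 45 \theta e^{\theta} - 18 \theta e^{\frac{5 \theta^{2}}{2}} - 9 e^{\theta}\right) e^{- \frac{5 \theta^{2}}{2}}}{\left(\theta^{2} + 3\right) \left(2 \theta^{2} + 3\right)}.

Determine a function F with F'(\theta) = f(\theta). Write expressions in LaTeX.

Any candidate F(\theta) must reproduce f(\theta) exactly when differentiated.
Check: d/d\theta[e^{\theta} e^{- \frac{5 \theta^{2}}{2}} + \log{\left(\frac{2 \theta^{4}}{3} + 3 \theta^{2} + 3 \right)}] = \frac{- 10 \theta^{5} e^{\theta} + 2 \theta^{4} e^{\theta} - 45 \theta^{3} e^{\theta} + 8 \theta^{3} e^{\frac{5 \theta^{2}}{2}} + 9 \theta^{2} e^{\theta} - 45 \theta e^{\theta} + 18 \theta e^{\frac{5 \theta^{2}}{2}} + 9 e^{\theta}}{2 \theta^{4} e^{\frac{5 \theta^{2}}{2}} + 9 \theta^{2} e^{\frac{5 \theta^{2}}{2}} + 9 e^{\frac{5 \theta^{2}}{2}}}, which equals f(\theta).

An antiderivative is F(\theta) = e^{\theta} e^{- \frac{5 \theta^{2}}{2}} + \log{\left(\frac{2 \theta^{4}}{3} + 3 \theta^{2} + 3 \right)}.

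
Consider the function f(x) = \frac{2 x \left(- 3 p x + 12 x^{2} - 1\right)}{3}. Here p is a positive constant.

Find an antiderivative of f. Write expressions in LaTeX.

A candidate is checked by its d/dx: the result must match f(x).
Check: d/dx[- \frac{2 p x^{3}}{3} + 2 x^{4} - \frac{x^{2}}{3}] = - 2 p x^{2} + 8 x^{3} - \frac{2 x}{3}, which equals f(x).

An antiderivative is F(x) = - \frac{2 p x^{3}}{3} + 2 x^{4} - \frac{x^{2}}{3}.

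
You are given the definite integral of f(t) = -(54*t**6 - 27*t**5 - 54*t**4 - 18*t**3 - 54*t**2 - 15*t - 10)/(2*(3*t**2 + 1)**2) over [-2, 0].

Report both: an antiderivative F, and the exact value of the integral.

A candidate is checked by its d/dt: the result must match f(t).
F(t) = -t**3 + 3*t**2/4 + 5*t - 2/(3*(2*t**2 + 2/3)) is an antiderivative of f.
Check: d/dt[-t**3 + 3*t**2/4 + 5*t - 2/(3*(2*t**2 + 2/3))] = (-54*t**6 + 27*t**5 + 54*t**4 + 18*t**3 + 54*t**2 + 15*t + 10)/(18*t**4 + 12*t**2 + 2), which equals f(t).
F(0) = -1; F(-2) = 12/13.
Integral = F(0) - F(-2) = -25/13.

Antiderivative: F(t) = -t**3 + 3*t**2/4 + 5*t - 2/(3*(2*t**2 + 2/3)); value = -25/13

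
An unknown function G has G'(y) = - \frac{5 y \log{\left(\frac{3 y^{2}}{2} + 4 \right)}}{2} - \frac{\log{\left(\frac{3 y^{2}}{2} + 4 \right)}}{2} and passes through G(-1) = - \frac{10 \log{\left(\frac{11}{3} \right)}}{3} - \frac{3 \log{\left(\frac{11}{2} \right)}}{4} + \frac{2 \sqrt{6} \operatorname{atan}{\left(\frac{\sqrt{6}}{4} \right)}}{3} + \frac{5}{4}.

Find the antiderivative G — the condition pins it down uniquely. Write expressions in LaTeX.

G(y) = - \frac{15 y^{2} \log{\left(\frac{3 y^{2}}{2} + 4 \right)} - 15 y^{2} + 6 y \log{\left(\frac{3 y^{2}}{2} + 4 \right)} - 12 y + 40 \log{\left(y^{2} + \frac{8}{3} \right)} + 8 \sqrt{6} \operatorname{atan}{\left(\frac{\sqrt{6} y}{4} \right)} - 12}{12}

The integrand splits into summands that can be handled one at a time.
A general antiderivative is \frac{5 y^{2}}{4} + y + \left(- \frac{5 y^{2}}{4} - \frac{y}{2}\right) \log{\left(\frac{3 y^{2}}{2} + 4 \right)} - \frac{10 \log{\left(y^{2} + \frac{8}{3} \right)}}{3} - \frac{2 \sqrt{6} \operatorname{atan}{\left(\frac{\sqrt{6} y}{4} \right)}}{3} + C.
The condition gives C = - \frac{10 \log{\left(\frac{11}{3} \right)}}{3} - \frac{3 \log{\left(\frac{11}{2} \right)}}{4} + \frac{2 \sqrt{6} \operatorname{atan}{\left(\frac{\sqrt{6}}{4} \right)}}{3} + \frac{5}{4} - (- \frac{10 \log{\left(\frac{11}{3} \right)}}{3} - \frac{3 \log{\left(\frac{11}{2} \right)}}{4} + \frac{1}{4} + \frac{2 \sqrt{6} \operatorname{atan}{\left(\frac{\sqrt{6}}{4} \right)}}{3}) = 1.
So G(y) = - \frac{15 y^{2} \log{\left(\frac{3 y^{2}}{2} + 4 \right)} - 15 y^{2} + 6 y \log{\left(\frac{3 y^{2}}{2} + 4 \right)} - 12 y + 40 \log{\left(y^{2} + \frac{8}{3} \right)} + 8 \sqrt{6} \operatorname{atan}{\left(\frac{\sqrt{6} y}{4} \right)} - 12}{12}.
Check: d/dy[- \frac{15 y^{2} \log{\left(\frac{3 y^{2}}{2} + 4 \right)} - 15 y^{2} + 6 y \log{\left(\frac{3 y^{2}}{2} + 4 \right)} - 12 y + 40 \log{\left(y^{2} + \frac{8}{3} \right)} + 8 \sqrt{6} \operatorname{atan}{\left(\frac{\sqrt{6} y}{4} \right)} - 12}{12}] = - \frac{5 y \log{\left(\frac{3 y^{2}}{2} + 4 \right)}}{2} - \frac{\log{\left(\frac{3 y^{2}}{2} + 4 \right)}}{2} = G'(y).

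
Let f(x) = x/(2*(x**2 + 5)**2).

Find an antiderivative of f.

An antiderivative is F(x) = -1/(4*x**2 + 20).

f matches the chain-rule pattern g'(h)*h' with inner function h(x) = 4*x**2 + 20; substituting u = h(x) collapses the integral.
Check: d/dx[-1/(4*x**2 + 20)] = x/(2*x**4 + 20*x**2 + 50), which equals f(x).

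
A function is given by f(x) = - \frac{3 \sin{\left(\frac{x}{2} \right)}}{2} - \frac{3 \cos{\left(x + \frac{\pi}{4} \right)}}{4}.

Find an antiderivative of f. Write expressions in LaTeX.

The integrand splits into summands that can be handled one at a time.
Check: d/dx[- \frac{3 \sin{\left(x + \frac{\pi}{4} \right)}}{4} + 3 \cos{\left(\frac{x}{2} \right)}] = - \frac{3 \sin{\left(\frac{x}{2} \right)}}{2} - \frac{3 \cos{\left(x + \frac{\pi}{4} \right)}}{4} = f(x).

An antiderivative is F(x) = - \frac{3 \sin{\left(x + \frac{\pi}{4} \right)}}{4} + 3 \cos{\left(\frac{x}{2} \right)}.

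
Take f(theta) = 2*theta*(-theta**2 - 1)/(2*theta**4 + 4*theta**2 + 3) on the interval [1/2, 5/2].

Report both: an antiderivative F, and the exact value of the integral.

f matches the chain-rule pattern g'(h)*h' with inner function h(theta) = theta**4 + 2*theta**2 + 3/2; substituting u = h(theta) collapses the integral.
F(theta) = -log(theta**4 + 2*theta**2 + 3/2)/4 is an antiderivative of f.
Check: d/dtheta[-log(theta**4 + 2*theta**2 + 3/2)/4] = (-2*theta**3 - 2*theta)/(2*theta**4 + 4*theta**2 + 3), which equals f(theta).
F(5/2) = -log(849/16)/4; F(1/2) = -log(33/16)/4.
Integral = F(5/2) - F(1/2) = -log(849/16)/4 + log(33/16)/4.

Antiderivative: F(theta) = -log(theta**4 + 2*theta**2 + 3/2)/4; value = -log(849/16)/4 + log(33/16)/4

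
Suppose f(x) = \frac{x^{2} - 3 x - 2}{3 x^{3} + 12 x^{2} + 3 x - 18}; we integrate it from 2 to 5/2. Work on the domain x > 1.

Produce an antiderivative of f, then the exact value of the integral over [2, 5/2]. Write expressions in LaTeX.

Antiderivative: F(x) = - \frac{\log{\left(x - 1 \right)}}{9} - \frac{8 \log{\left(x + 2 \right)}}{9} + \frac{4 \log{\left(x + 3 \right)}}{3}; value = - \frac{4 \log{\left(5 \right)}}{3} - \frac{8 \log{\left(\frac{9}{2} \right)}}{9} - \frac{\log{\left(\frac{3}{2} \right)}}{9} + \frac{8 \log{\left(4 \right)}}{9} + \frac{4 \log{\left(\frac{11}{2} \right)}}{3}

Factor the denominator (3 \left(x - 1\right) \left(x + 2\right) \left(x + 3\right)) and decompose: f = \frac{4}{3 \left(x + 3\right)} - \frac{8}{9 \left(x + 2\right)} - \frac{1}{9 \left(x - 1\right)}; each piece integrates to a log, atan, or power term.
F(x) = - \frac{\log{\left(x - 1 \right)}}{9} - \frac{8 \log{\left(x + 2 \right)}}{9} + \frac{4 \log{\left(x + 3 \right)}}{3} is an antiderivative of f.
Check: d/dx[- \frac{\log{\left(x - 1 \right)}}{9} - \frac{8 \log{\left(x + 2 \right)}}{9} + \frac{4 \log{\left(x + 3 \right)}}{3}] = \frac{x^{2} - 3 x - 2}{3 x^{3} + 12 x^{2} + 3 x - 18} = f(x).
F(5/2) = - \frac{8 \log{\left(\frac{9}{2} \right)}}{9} - \frac{\log{\left(\frac{3}{2} \right)}}{9} + \frac{4 \log{\left(\frac{11}{2} \right)}}{3}; F(2) = - \frac{8 \log{\left(4 \right)}}{9} + \frac{4 \log{\left(5 \right)}}{3}.
Integral = F(5/2) - F(2) = - \frac{4 \log{\left(5 \right)}}{3} - \frac{8 \log{\left(\frac{9}{2} \right)}}{9} - \frac{\log{\left(\frac{3}{2} \right)}}{9} + \frac{8 \log{\left(4 \right)}}{9} + \frac{4 \log{\left(\frac{11}{2} \right)}}{3}.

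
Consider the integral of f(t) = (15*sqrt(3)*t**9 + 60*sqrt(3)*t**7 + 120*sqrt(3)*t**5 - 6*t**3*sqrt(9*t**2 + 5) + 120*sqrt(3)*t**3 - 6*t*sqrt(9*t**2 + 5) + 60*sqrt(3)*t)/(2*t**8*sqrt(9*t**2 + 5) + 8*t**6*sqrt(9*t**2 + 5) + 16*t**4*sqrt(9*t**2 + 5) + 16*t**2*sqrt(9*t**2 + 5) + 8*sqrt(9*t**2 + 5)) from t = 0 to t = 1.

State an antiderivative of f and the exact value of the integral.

An antiderivative F(t) passes only if d/dt[F] lands on f(t) exactly.
F(t) = (10*t**4*sqrt(9*t**2 + 5) + 20*t**2*sqrt(9*t**2 + 5) + 20*sqrt(9*t**2 + 5) + 3*sqrt(3))/(4*sqrt(3)*t**4 + 8*sqrt(3)*t**2 + 8*sqrt(3)) is an antiderivative of f.
Check: d/dt[(10*t**4*sqrt(9*t**2 + 5) + 20*t**2*sqrt(9*t**2 + 5) + 20*sqrt(9*t**2 + 5) + 3*sqrt(3))/(4*sqrt(3)*t**4 + 8*sqrt(3)*t**2 + 8*sqrt(3))] = (15*sqrt(3)*t**9 + 60*sqrt(3)*t**7 + 120*sqrt(3)*t**5 - 6*t**3*sqrt(9*t**2 + 5) + 120*sqrt(3)*t**3 - 6*t*sqrt(9*t**2 + 5) + 60*sqrt(3)*t)/(2*t**8*sqrt(9*t**2 + 5) + 8*t**6*sqrt(9*t**2 + 5) + 16*t**4*sqrt(9*t**2 + 5) + 16*t**2*sqrt(9*t**2 + 5) + 8*sqrt(9*t**2 + 5)) = f(t).
F(1) = 3/20 + 5*sqrt(42)/6; F(0) = 3/8 + 5*sqrt(15)/6.
Integral = F(1) - F(0) = -5*sqrt(15)/6 - 9/40 + 5*sqrt(42)/6.

Antiderivative: F(t) = (10*t**4*sqrt(9*t**2 + 5) + 20*t**2*sqrt(9*t**2 + 5) + 20*sqrt(9*t**2 + 5) + 3*sqrt(3))/(4*sqrt(3)*t**4 + 8*sqrt(3)*t**2 + 8*sqrt(3)); value = -5*sqrt(15)/6 - 9/40 + 5*sqrt(42)/6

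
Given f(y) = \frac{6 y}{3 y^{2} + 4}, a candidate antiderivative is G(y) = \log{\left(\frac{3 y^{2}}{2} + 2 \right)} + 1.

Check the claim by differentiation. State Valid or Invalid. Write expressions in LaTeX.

d/dy[G] = \frac{6 y}{3 y^{2} + 4}
This equals f(y) exactly, so the claim holds.

Valid: G'(y) = f(y).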